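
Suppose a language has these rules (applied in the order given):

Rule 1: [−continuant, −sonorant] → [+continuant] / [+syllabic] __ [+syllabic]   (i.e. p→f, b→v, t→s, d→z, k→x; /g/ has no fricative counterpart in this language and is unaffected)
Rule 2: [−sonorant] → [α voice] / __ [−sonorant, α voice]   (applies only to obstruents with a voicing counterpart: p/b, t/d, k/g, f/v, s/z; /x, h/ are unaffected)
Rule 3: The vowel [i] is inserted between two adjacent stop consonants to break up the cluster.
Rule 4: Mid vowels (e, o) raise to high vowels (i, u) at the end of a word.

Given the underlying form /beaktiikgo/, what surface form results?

Rule 1 (intervocalic spirantization): no segment meets the environment; /beaktiikgo/ is unchanged.
Rule 2 (regressive voicing assimilation): /k/ precedes the voiced obstruent /g/, so it voices to [g] by assimilation. /beaktiikgo/ → beaktiiggo.
Rule 3 (stop-cluster i-epenthesis): /k/ and /t/ form a stop–stop cluster, so [i] is inserted between them. /g/ and /g/ form a stop–stop cluster, so [i] is inserted between them. /beaktiiggo/ → beakitiigigo.
Rule 4 (final vowel raising): /o/ is a mid vowel in word-final position, so it raises to [u]. /beakitiigigo/ → beakitiigigu.

beakitiigigu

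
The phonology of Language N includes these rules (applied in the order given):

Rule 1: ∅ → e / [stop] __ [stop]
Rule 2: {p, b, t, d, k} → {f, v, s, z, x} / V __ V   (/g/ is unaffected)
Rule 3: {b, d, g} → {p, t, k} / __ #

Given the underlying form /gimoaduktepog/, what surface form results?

gimoazuxesefok

Rule 1 (stop-cluster e-epenthesis): /k/ and /t/ form a stop–stop cluster, so [e] is inserted between them. /gimoaduktepog/ → gimoaduketepog.
Rule 2 (intervocalic spirantization): /d/ is a stop between vowels /a/ and /u/, so it spirantizes to the fricative [z]. /k/ is a stop between vowels /u/ and /e/, so it spirantizes to the fricative [x]. /t/ is a stop between vowels /e/ and /e/, so it spirantizes to the fricative [s]. /p/ is a stop between vowels /e/ and /o/, so it spirantizes to the fricative [f]. /gimoaduketepog/ → gimoazuxesefog.
Rule 3 (final devoicing): /g/ is a voiced stop in word-final position, so it devoices to [k]. /gimoazuxesefog/ → gimoazuxesefok.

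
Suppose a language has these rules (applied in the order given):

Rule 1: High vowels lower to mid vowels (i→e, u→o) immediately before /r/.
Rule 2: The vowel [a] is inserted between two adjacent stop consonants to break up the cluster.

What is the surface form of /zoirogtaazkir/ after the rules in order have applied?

zoerogataazker

Rule 1 (pre-rhotic lowering): /i/ is a high vowel immediately before /r/, so it lowers to [e]. /i/ is a high vowel immediately before /r/, so it lowers to [e]. /zoirogtaazkir/ → zoerogtaazker.
Rule 2 (stop-cluster a-epenthesis): /g/ and /t/ form a stop–stop cluster, so [a] is inserted between them. /zoerogtaazker/ → zoerogataazker.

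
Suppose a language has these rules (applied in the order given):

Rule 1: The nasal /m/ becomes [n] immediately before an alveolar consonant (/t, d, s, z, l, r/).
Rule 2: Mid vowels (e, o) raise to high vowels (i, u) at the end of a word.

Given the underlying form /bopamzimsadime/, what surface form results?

bopanzinsadimi

Rule 1 (nasal place assimilation): /m/ precedes the alveolar consonant /z/, so it assimilates in place to [n]. /m/ precedes the alveolar consonant /s/, so it assimilates in place to [n]. /bopamzimsadime/ → bopanzinsadime.
Rule 2 (final vowel raising): /e/ is a mid vowel in word-final position, so it raises to [i]. /bopanzinsadime/ → bopanzinsadimi.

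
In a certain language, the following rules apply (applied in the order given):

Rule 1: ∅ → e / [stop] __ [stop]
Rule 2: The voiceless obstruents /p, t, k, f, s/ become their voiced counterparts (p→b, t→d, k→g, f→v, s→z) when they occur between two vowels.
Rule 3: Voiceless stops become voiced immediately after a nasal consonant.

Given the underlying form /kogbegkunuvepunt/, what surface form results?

Rule 1 (stop-cluster e-epenthesis): /g/ and /b/ form a stop–stop cluster, so [e] is inserted between them. /g/ and /k/ form a stop–stop cluster, so [e] is inserted between them. /kogbegkunuvepunt/ → kogebegekunuvepunt.
Rule 2 (intervocalic voicing): /k/ is a voiceless obstruent between vowels /e/ and /u/, so it voices to [g]. /p/ is a voiceless obstruent between vowels /e/ and /u/, so it voices to [b]. /kogebegekunuvepunt/ → kogebegegunuvebunt.
Rule 3 (post-nasal voicing): /t/ is a voiceless stop immediately after the nasal /n/, so it voices to [d]. /kogebegegunuvebunt/ → kogebegegunuvebund.

kogebegegunuvebund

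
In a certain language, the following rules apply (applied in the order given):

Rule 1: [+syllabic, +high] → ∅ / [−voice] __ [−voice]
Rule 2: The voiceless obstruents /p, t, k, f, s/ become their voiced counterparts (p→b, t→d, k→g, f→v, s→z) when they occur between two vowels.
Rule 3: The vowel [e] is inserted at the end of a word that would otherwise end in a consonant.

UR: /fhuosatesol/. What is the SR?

fhuozadezole

Rule 1 (high vowel syncope): no segment meets the environment; /fhuosatesol/ is unchanged.
Rule 2 (intervocalic voicing): /s/ is a voiceless obstruent between vowels /o/ and /a/, so it voices to [z]. /t/ is a voiceless obstruent between vowels /a/ and /e/, so it voices to [d]. /s/ is a voiceless obstruent between vowels /e/ and /o/, so it voices to [z]. /fhuosatesol/ → fhuozadezol.
Rule 3 (final e-epenthesis): the form ends in the consonant /l/, so [e] is inserted word-finally. /fhuozadezol/ → fhuozadezole.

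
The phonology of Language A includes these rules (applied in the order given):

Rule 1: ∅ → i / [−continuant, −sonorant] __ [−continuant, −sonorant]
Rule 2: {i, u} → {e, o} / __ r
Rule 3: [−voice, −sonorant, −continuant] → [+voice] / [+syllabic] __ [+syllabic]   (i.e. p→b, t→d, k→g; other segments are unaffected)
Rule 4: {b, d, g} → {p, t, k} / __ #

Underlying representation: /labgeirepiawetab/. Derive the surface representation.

Rule 1 (stop-cluster i-epenthesis): /b/ and /g/ form a stop–stop cluster, so [i] is inserted between them. /labgeirepiawetab/ → labigeirepiawetab.
Rule 2 (pre-rhotic lowering): /i/ is a high vowel immediately before /r/, so it lowers to [e]. /labigeirepiawetab/ → labigeerepiawetab.
Rule 3 (intervocalic voicing): /p/ is a voiceless stop between vowels /e/ and /i/, so it voices to [b]. /t/ is a voiceless stop between vowels /e/ and /a/, so it voices to [d]. /labigeerepiawetab/ → labigeerebiawedab.
Rule 4 (final devoicing): /b/ is a voiced stop in word-final position, so it devoices to [p]. /labigeerebiawedab/ → labigeerebiawedap.

labigeerebiawedap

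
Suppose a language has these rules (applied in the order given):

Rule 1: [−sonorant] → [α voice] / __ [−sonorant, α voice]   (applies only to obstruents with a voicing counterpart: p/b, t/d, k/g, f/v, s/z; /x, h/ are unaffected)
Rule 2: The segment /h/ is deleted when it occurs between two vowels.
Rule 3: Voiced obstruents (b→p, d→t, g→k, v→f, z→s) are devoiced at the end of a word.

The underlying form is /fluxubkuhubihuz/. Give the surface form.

fluxupkuubius

Rule 1 (regressive voicing assimilation): /b/ precedes the voiceless obstruent /k/, so it devoices to [p] by assimilation. /fluxubkuhubihuz/ → fluxupkuhubihuz.
Rule 2 (intervocalic h-deletion): /h/ occurs between vowels /u/ and /u/, so it deletes. /h/ occurs between vowels /i/ and /u/, so it deletes. /fluxupkuhubihuz/ → fluxupkuubiuz.
Rule 3 (final devoicing): /z/ is a voiced obstruent in word-final position, so it devoices to [s]. /fluxupkuubiuz/ → fluxupkuubius.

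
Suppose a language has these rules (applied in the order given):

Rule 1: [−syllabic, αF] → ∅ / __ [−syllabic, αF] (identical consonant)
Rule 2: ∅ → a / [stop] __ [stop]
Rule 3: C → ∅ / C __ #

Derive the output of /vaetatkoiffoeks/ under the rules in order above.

vaetatakoifoek

Rule 1 (degemination): /ff/ is a geminate; the first /f/ deletes. /vaetatkoiffoeks/ → vaetatkoifoeks.
Rule 2 (stop-cluster a-epenthesis): /t/ and /k/ form a stop–stop cluster, so [a] is inserted between them. /vaetatkoifoeks/ → vaetatakoifoeks.
Rule 3 (final cluster simplification): /s/ is the second consonant of a word-final cluster /ks/, so it deletes. /vaetatakoifoeks/ → vaetatakoifoek.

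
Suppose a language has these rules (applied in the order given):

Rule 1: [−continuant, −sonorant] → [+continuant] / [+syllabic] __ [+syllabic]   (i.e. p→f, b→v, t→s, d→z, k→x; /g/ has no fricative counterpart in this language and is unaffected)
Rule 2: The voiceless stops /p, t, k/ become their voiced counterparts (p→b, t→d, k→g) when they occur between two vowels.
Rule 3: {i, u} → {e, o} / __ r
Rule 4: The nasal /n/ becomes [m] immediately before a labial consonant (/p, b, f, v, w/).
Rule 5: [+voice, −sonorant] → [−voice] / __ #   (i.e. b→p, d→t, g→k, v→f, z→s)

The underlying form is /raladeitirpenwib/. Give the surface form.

ralazeiserpemwip

Rule 1 (intervocalic spirantization): /d/ is a stop between vowels /a/ and /e/, so it spirantizes to the fricative [z]. /t/ is a stop between vowels /i/ and /i/, so it spirantizes to the fricative [s]. /raladeitirpenwib/ → ralazeisirpenwib.
Rule 2 (intervocalic voicing): no segment meets the environment; /ralazeisirpenwib/ is unchanged.
Rule 3 (pre-rhotic lowering): /i/ is a high vowel immediately before /r/, so it lowers to [e]. /ralazeisirpenwib/ → ralazeiserpenwib.
Rule 4 (nasal place assimilation): /n/ precedes the labial consonant /w/, so it assimilates in place to [m]. /ralazeiserpenwib/ → ralazeiserpemwib.
Rule 5 (final devoicing): /b/ is a voiced obstruent in word-final position, so it devoices to [p]. /ralazeiserpemwib/ → ralazeiserpemwip.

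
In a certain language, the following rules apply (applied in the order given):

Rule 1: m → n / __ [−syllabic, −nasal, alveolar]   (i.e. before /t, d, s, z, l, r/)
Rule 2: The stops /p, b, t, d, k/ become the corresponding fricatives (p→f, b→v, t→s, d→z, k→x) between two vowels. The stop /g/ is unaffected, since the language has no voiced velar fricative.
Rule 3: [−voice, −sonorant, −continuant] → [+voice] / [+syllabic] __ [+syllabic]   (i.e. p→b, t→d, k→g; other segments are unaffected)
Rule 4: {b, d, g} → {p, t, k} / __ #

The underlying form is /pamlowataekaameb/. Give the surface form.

Rule 1 (nasal place assimilation): /m/ precedes the alveolar consonant /l/, so it assimilates in place to [n]. /pamlowataekaameb/ → panlowataekaameb.
Rule 2 (intervocalic spirantization): /t/ is a stop between vowels /a/ and /a/, so it spirantizes to the fricative [s]. /k/ is a stop between vowels /e/ and /a/, so it spirantizes to the fricative [x]. /panlowataekaameb/ → panlowasaexaameb.
Rule 3 (intervocalic voicing): no segment meets the environment; /panlowasaexaameb/ is unchanged.
Rule 4 (final devoicing): /b/ is a voiced stop in word-final position, so it devoices to [p]. /panlowasaexaameb/ → panlowasaexaamep.

panlowasaexaamep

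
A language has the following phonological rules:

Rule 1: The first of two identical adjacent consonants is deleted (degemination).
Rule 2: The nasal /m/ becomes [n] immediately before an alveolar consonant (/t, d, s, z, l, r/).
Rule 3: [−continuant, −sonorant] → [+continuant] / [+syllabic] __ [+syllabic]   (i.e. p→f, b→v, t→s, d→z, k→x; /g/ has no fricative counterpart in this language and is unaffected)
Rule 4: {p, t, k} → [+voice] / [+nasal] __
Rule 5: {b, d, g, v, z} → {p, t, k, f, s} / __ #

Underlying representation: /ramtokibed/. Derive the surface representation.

randoxivet

Rule 1 (degemination): no segment meets the environment; /ramtokibed/ is unchanged.
Rule 2 (nasal place assimilation): /m/ precedes the alveolar consonant /t/, so it assimilates in place to [n]. /ramtokibed/ → rantokibed.
Rule 3 (intervocalic spirantization): /k/ is a stop between vowels /o/ and /i/, so it spirantizes to the fricative [x]. /b/ is a stop between vowels /i/ and /e/, so it spirantizes to the fricative [v]. /rantokibed/ → rantoxived.
Rule 4 (post-nasal voicing): /t/ is a voiceless stop immediately after the nasal /n/, so it voices to [d]. /rantoxived/ → randoxived.
Rule 5 (final devoicing): /d/ is a voiced obstruent in word-final position, so it devoices to [t]. /randoxived/ → randoxivet.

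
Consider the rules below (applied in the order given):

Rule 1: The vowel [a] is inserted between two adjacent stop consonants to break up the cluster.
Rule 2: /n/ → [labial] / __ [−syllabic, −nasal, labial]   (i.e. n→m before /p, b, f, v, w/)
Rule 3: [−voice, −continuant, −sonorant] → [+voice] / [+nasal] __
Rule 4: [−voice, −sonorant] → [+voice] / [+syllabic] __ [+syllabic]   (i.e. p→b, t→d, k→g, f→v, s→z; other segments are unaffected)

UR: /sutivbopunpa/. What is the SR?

Rule 1 (stop-cluster a-epenthesis): no segment meets the environment; /sutivbopunpa/ is unchanged.
Rule 2 (nasal place assimilation): /n/ precedes the labial consonant /p/, so it assimilates in place to [m]. /sutivbopunpa/ → sutivbopumpa.
Rule 3 (post-nasal voicing): /p/ is a voiceless stop immediately after the nasal /m/, so it voices to [b]. /sutivbopumpa/ → sutivbopumba.
Rule 4 (intervocalic voicing): /t/ is a voiceless obstruent between vowels /u/ and /i/, so it voices to [d]. /p/ is a voiceless obstruent between vowels /o/ and /u/, so it voices to [b]. /sutivbopumba/ → sudivbobumba.

sudivbobumba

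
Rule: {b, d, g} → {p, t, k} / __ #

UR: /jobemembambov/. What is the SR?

jobemembambov

No segment of /jobemembambov/ meets the structural description of the rule, so the form surfaces unchanged.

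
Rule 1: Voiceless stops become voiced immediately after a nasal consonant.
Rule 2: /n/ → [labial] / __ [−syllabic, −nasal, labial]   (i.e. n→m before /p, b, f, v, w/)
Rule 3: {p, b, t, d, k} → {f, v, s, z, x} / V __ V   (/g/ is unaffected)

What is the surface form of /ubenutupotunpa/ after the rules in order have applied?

Rule 1 (post-nasal voicing): /p/ is a voiceless stop immediately after the nasal /n/, so it voices to [b]. /ubenutupotunpa/ → ubenutupotunba.
Rule 2 (nasal place assimilation): /n/ precedes the labial consonant /b/, so it assimilates in place to [m]. /ubenutupotunba/ → ubenutupotumba.
Rule 3 (intervocalic spirantization): /b/ is a stop between vowels /u/ and /e/, so it spirantizes to the fricative [v]. /t/ is a stop between vowels /u/ and /u/, so it spirantizes to the fricative [s]. /p/ is a stop between vowels /u/ and /o/, so it spirantizes to the fricative [f]. /t/ is a stop between vowels /o/ and /u/, so it spirantizes to the fricative [s]. /ubenutupotumba/ → uvenusufosumba.

uvenusufosumba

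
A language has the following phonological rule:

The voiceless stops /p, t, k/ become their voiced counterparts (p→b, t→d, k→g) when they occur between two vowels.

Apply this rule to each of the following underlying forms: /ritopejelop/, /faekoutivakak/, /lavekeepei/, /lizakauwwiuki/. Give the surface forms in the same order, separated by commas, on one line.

/ritopejelop/: /t/ is a voiceless stop between vowels /i/ and /o/, so it voices to [d]. /p/ is a voiceless stop between vowels /o/ and /e/, so it voices to [b]. → [ridobejelop].
/faekoutivakak/: /k/ is a voiceless stop between vowels /e/ and /o/, so it voices to [g]. /t/ is a voiceless stop between vowels /u/ and /i/, so it voices to [d]. /k/ is a voiceless stop between vowels /a/ and /a/, so it voices to [g]. → [faegoudivagak].
/lavekeepei/: /k/ is a voiceless stop between vowels /e/ and /e/, so it voices to [g]. /p/ is a voiceless stop between vowels /e/ and /e/, so it voices to [b]. → [lavegeebei].
/lizakauwwiuki/: /k/ is a voiceless stop between vowels /a/ and /a/, so it voices to [g]. /k/ is a voiceless stop between vowels /u/ and /i/, so it voices to [g]. → [lizagauwwiugi].

ridobejelop, faegoudivagak, lavegeebei, lizagauwwiugi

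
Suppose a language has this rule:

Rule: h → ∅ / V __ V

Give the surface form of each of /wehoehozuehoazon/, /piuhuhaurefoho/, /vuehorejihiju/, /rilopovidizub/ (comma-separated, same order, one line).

weoeozueoazon, piuuaurefoo, vueorejiiju, rilopovidizub

/wehoehozuehoazon/: /h/ occurs between vowels /e/ and /o/, so it deletes. /h/ occurs between vowels /e/ and /o/, so it deletes. /h/ occurs between vowels /e/ and /o/, so it deletes. → [weoeozueoazon].
/piuhuhaurefoho/: /h/ occurs between vowels /u/ and /u/, so it deletes. /h/ occurs between vowels /u/ and /a/, so it deletes. /h/ occurs between vowels /o/ and /o/, so it deletes. → [piuuaurefoo].
/vuehorejihiju/: /h/ occurs between vowels /e/ and /o/, so it deletes. /h/ occurs between vowels /i/ and /i/, so it deletes. → [vueorejiiju].
/rilopovidizub/: the rule's environment is not met; surfaces unchanged as [rilopovidizub].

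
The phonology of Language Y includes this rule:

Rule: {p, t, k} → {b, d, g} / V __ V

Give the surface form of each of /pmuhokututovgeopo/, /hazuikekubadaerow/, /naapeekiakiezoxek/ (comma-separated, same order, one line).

/pmuhokututovgeopo/: /k/ is a voiceless stop between vowels /o/ and /u/, so it voices to [g]. /t/ is a voiceless stop between vowels /u/ and /u/, so it voices to [d]. /t/ is a voiceless stop between vowels /u/ and /o/, so it voices to [d]. /p/ is a voiceless stop between vowels /o/ and /o/, so it voices to [b]. → [pmuhogududovgeobo].
/hazuikekubadaerow/: /k/ is a voiceless stop between vowels /i/ and /e/, so it voices to [g]. /k/ is a voiceless stop between vowels /e/ and /u/, so it voices to [g]. → [hazuigegubadaerow].
/naapeekiakiezoxek/: /p/ is a voiceless stop between vowels /a/ and /e/, so it voices to [b]. /k/ is a voiceless stop between vowels /e/ and /i/, so it voices to [g]. /k/ is a voiceless stop between vowels /a/ and /i/, so it voices to [g]. → [naabeegiagiezoxek].

pmuhogududovgeobo, hazuigegubadaerow, naabeegiagiezoxek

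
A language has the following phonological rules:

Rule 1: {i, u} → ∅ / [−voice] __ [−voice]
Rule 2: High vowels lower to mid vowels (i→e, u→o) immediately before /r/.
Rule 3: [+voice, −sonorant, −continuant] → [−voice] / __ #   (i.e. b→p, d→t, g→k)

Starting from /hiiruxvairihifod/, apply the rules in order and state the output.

hieruxvaerihfot

Rule 1 (high vowel syncope): /i/ is a high vowel flanked by voiceless consonants /h/ and /f/, so it deletes. /hiiruxvairihifod/ → hiiruxvairihfod.
Rule 2 (pre-rhotic lowering): /i/ is a high vowel immediately before /r/, so it lowers to [e]. /i/ is a high vowel immediately before /r/, so it lowers to [e]. /hiiruxvairihfod/ → hieruxvaerihfod.
Rule 3 (final devoicing): /d/ is a voiced stop in word-final position, so it devoices to [t]. /hieruxvaerihfod/ → hieruxvaerihfot.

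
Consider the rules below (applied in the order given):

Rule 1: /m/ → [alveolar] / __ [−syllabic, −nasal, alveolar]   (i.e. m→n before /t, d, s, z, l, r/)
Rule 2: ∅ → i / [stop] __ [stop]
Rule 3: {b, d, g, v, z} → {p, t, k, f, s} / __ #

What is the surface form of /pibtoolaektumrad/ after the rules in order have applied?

Rule 1 (nasal place assimilation): /m/ precedes the alveolar consonant /r/, so it assimilates in place to [n]. /pibtoolaektumrad/ → pibtoolaektunrad.
Rule 2 (stop-cluster i-epenthesis): /b/ and /t/ form a stop–stop cluster, so [i] is inserted between them. /k/ and /t/ form a stop–stop cluster, so [i] is inserted between them. /pibtoolaektunrad/ → pibitoolaekitunrad.
Rule 3 (final devoicing): /d/ is a voiced obstruent in word-final position, so it devoices to [t]. /pibitoolaekitunrad/ → pibitoolaekitunrat.

pibitoolaekitunrat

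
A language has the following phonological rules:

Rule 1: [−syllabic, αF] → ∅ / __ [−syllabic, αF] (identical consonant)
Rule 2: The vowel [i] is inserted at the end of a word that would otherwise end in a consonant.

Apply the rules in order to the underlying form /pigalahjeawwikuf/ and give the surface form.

Rule 1 (degemination): /ww/ is a geminate; the first /w/ deletes. /pigalahjeawwikuf/ → pigalahjeawikuf.
Rule 2 (final i-epenthesis): the form ends in the consonant /f/, so [i] is inserted word-finally. /pigalahjeawikuf/ → pigalahjeawikufi.

pigalahjeawikufi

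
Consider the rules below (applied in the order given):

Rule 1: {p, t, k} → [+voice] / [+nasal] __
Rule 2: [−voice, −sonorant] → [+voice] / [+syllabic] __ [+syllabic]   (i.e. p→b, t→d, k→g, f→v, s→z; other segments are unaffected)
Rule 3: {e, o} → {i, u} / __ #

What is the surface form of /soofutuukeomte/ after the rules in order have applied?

soovuduugeomdi

Rule 1 (post-nasal voicing): /t/ is a voiceless stop immediately after the nasal /m/, so it voices to [d]. /soofutuukeomte/ → soofutuukeomde.
Rule 2 (intervocalic voicing): /f/ is a voiceless obstruent between vowels /o/ and /u/, so it voices to [v]. /t/ is a voiceless obstruent between vowels /u/ and /u/, so it voices to [d]. /k/ is a voiceless obstruent between vowels /u/ and /e/, so it voices to [g]. /soofutuukeomde/ → soovuduugeomde.
Rule 3 (final vowel raising): /e/ is a mid vowel in word-final position, so it raises to [i]. /soovuduugeomde/ → soovuduugeomdi.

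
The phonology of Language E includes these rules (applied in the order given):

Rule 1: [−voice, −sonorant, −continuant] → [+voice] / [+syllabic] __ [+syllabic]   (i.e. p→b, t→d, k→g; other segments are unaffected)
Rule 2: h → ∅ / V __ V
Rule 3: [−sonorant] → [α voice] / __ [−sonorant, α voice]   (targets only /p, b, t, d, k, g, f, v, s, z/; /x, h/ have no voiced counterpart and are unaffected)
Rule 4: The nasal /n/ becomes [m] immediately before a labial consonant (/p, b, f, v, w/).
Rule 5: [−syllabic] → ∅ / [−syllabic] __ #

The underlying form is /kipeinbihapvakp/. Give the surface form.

Rule 1 (intervocalic voicing): /p/ is a voiceless stop between vowels /i/ and /e/, so it voices to [b]. /kipeinbihapvakp/ → kibeinbihapvakp.
Rule 2 (intervocalic h-deletion): /h/ occurs between vowels /i/ and /a/, so it deletes. /kibeinbihapvakp/ → kibeinbiapvakp.
Rule 3 (regressive voicing assimilation): /p/ precedes the voiced obstruent /v/, so it voices to [b] by assimilation. /kibeinbiapvakp/ → kibeinbiabvakp.
Rule 4 (nasal place assimilation): /n/ precedes the labial consonant /b/, so it assimilates in place to [m]. /kibeinbiabvakp/ → kibeimbiabvakp.
Rule 5 (final cluster simplification): /p/ is the second consonant of a word-final cluster /kp/, so it deletes. /kibeimbiabvakp/ → kibeimbiabvak.

kibeimbiabvak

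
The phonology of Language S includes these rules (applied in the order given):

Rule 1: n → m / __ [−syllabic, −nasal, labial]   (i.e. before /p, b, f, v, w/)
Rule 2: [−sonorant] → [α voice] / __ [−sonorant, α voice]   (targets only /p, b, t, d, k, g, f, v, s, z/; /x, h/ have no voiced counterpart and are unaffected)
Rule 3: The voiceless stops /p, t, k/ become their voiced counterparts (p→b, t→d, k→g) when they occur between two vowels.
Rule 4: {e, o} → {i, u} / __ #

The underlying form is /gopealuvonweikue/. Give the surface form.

Rule 1 (nasal place assimilation): /n/ precedes the labial consonant /w/, so it assimilates in place to [m]. /gopealuvonweikue/ → gopealuvomweikue.
Rule 2 (regressive voicing assimilation): no segment meets the environment; /gopealuvomweikue/ is unchanged.
Rule 3 (intervocalic voicing): /p/ is a voiceless stop between vowels /o/ and /e/, so it voices to [b]. /k/ is a voiceless stop between vowels /i/ and /u/, so it voices to [g]. /gopealuvomweikue/ → gobealuvomweigue.
Rule 4 (final vowel raising): /e/ is a mid vowel in word-final position, so it raises to [i]. /gobealuvomweigue/ → gobealuvomweigui.

gobealuvomweigui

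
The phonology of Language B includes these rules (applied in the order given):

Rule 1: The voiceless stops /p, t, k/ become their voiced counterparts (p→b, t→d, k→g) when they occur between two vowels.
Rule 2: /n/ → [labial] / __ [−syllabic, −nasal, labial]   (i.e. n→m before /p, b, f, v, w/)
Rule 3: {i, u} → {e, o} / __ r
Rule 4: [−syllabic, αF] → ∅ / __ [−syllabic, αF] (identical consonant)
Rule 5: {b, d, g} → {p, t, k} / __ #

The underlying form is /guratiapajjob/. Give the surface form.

goradiabajop

Rule 1 (intervocalic voicing): /t/ is a voiceless stop between vowels /a/ and /i/, so it voices to [d]. /p/ is a voiceless stop between vowels /a/ and /a/, so it voices to [b]. /guratiapajjob/ → guradiabajjob.
Rule 2 (nasal place assimilation): no segment meets the environment; /guradiabajjob/ is unchanged.
Rule 3 (pre-rhotic lowering): /u/ is a high vowel immediately before /r/, so it lowers to [o]. /guradiabajjob/ → goradiabajjob.
Rule 4 (degemination): /jj/ is a geminate; the first /j/ deletes. /goradiabajjob/ → goradiabajob.
Rule 5 (final devoicing): /b/ is a voiced stop in word-final position, so it devoices to [p]. /goradiabajob/ → goradiabajop.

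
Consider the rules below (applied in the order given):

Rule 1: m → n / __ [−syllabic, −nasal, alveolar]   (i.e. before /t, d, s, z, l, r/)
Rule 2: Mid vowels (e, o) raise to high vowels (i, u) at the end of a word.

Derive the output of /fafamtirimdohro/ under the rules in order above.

Rule 1 (nasal place assimilation): /m/ precedes the alveolar consonant /t/, so it assimilates in place to [n]. /m/ precedes the alveolar consonant /d/, so it assimilates in place to [n]. /fafamtirimdohro/ → fafantirindohro.
Rule 2 (final vowel raising): /o/ is a mid vowel in word-final position, so it raises to [u]. /fafantirindohro/ → fafantirindohru.

fafantirindohru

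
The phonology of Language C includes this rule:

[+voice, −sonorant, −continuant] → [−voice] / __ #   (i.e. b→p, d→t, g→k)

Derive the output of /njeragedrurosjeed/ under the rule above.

njeragedrurosjeet

/d/ is a voiced stop in word-final position, so it devoices to [t].
Surface form: [njeragedrurosjeet].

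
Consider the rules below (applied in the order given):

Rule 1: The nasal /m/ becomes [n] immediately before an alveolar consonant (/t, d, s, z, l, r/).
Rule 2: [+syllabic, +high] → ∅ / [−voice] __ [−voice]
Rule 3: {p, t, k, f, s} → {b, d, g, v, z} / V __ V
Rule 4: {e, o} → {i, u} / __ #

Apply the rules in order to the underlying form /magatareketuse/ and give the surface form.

Rule 1 (nasal place assimilation): no segment meets the environment; /magatareketuse/ is unchanged.
Rule 2 (high vowel syncope): /u/ is a high vowel flanked by voiceless consonants /t/ and /s/, so it deletes. /magatareketuse/ → magatareketse.
Rule 3 (intervocalic voicing): /t/ is a voiceless obstruent between vowels /a/ and /a/, so it voices to [d]. /k/ is a voiceless obstruent between vowels /e/ and /e/, so it voices to [g]. /magatareketse/ → magadaregetse.
Rule 4 (final vowel raising): /e/ is a mid vowel in word-final position, so it raises to [i]. /magadaregetse/ → magadaregetsi.

magadaregetsi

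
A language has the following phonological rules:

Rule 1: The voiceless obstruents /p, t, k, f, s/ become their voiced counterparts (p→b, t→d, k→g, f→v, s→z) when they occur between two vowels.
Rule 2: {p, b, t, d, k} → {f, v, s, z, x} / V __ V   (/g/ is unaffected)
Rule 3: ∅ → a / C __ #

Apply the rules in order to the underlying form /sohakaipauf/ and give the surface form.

sohagaivaufa

Rule 1 (intervocalic voicing): /k/ is a voiceless obstruent between vowels /a/ and /a/, so it voices to [g]. /p/ is a voiceless obstruent between vowels /i/ and /a/, so it voices to [b]. /sohakaipauf/ → sohagaibauf.
Rule 2 (intervocalic spirantization): /b/ is a stop between vowels /i/ and /a/, so it spirantizes to the fricative [v]. /sohagaibauf/ → sohagaivauf.
Rule 3 (final a-epenthesis): the form ends in the consonant /f/, so [a] is inserted word-finally. /sohagaivauf/ → sohagaivaufa.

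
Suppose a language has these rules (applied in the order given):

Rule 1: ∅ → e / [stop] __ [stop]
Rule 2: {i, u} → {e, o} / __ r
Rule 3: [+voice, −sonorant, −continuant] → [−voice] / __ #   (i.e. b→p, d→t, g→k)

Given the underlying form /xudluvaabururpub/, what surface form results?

Rule 1 (stop-cluster e-epenthesis): no segment meets the environment; /xudluvaabururpub/ is unchanged.
Rule 2 (pre-rhotic lowering): /u/ is a high vowel immediately before /r/, so it lowers to [o]. /u/ is a high vowel immediately before /r/, so it lowers to [o]. /xudluvaabururpub/ → xudluvaabororpub.
Rule 3 (final devoicing): /b/ is a voiced stop in word-final position, so it devoices to [p]. /xudluvaabororpub/ → xudluvaabororpup.

xudluvaabororpup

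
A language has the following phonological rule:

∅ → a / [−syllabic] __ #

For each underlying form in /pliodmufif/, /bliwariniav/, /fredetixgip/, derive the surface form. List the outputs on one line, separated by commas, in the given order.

pliodmufifa, bliwariniava, fredetixgipa

/pliodmufif/: the form ends in the consonant /f/, so [a] is inserted word-finally. → [pliodmufifa].
/bliwariniav/: the form ends in the consonant /v/, so [a] is inserted word-finally. → [bliwariniava].
/fredetixgip/: the form ends in the consonant /p/, so [a] is inserted word-finally. → [fredetixgipa].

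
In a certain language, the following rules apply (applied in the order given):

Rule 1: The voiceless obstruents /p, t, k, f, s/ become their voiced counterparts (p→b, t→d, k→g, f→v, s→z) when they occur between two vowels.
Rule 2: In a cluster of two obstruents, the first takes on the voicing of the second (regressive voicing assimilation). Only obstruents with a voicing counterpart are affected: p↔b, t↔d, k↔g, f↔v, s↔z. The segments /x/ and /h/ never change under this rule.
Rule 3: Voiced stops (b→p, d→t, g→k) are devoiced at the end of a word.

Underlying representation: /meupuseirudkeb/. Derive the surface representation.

Rule 1 (intervocalic voicing): /p/ is a voiceless obstruent between vowels /u/ and /u/, so it voices to [b]. /s/ is a voiceless obstruent between vowels /u/ and /e/, so it voices to [z]. /meupuseirudkeb/ → meubuzeirudkeb.
Rule 2 (regressive voicing assimilation): /d/ precedes the voiceless obstruent /k/, so it devoices to [t] by assimilation. /meubuzeirudkeb/ → meubuzeirutkeb.
Rule 3 (final devoicing): /b/ is a voiced stop in word-final position, so it devoices to [p]. /meubuzeirutkeb/ → meubuzeirutkep.

meubuzeirutkep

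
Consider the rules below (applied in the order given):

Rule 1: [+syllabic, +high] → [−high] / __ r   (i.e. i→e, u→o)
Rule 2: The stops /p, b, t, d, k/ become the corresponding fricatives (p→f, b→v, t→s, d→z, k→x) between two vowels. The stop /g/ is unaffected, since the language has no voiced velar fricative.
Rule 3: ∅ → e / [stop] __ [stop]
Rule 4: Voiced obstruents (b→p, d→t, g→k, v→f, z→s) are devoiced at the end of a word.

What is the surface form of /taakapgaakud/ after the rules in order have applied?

Rule 1 (pre-rhotic lowering): no segment meets the environment; /taakapgaakud/ is unchanged.
Rule 2 (intervocalic spirantization): /k/ is a stop between vowels /a/ and /a/, so it spirantizes to the fricative [x]. /k/ is a stop between vowels /a/ and /u/, so it spirantizes to the fricative [x]. /taakapgaakud/ → taaxapgaaxud.
Rule 3 (stop-cluster e-epenthesis): /p/ and /g/ form a stop–stop cluster, so [e] is inserted between them. /taaxapgaaxud/ → taaxapegaaxud.
Rule 4 (final devoicing): /d/ is a voiced obstruent in word-final position, so it devoices to [t]. /taaxapegaaxud/ → taaxapegaaxut.

taaxapegaaxut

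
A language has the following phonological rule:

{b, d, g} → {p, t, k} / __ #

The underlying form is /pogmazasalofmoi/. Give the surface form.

No segment of /pogmazasalofmoi/ meets the structural description of the rule, so the form surfaces unchanged.

pogmazasalofmoi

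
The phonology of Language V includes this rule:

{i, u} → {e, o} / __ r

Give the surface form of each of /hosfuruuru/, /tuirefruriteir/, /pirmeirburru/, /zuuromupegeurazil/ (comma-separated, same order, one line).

/hosfuruuru/: /u/ is a high vowel immediately before /r/, so it lowers to [o]. /u/ is a high vowel immediately before /r/, so it lowers to [o]. → [hosforuoru].
/tuirefruriteir/: /i/ is a high vowel immediately before /r/, so it lowers to [e]. /u/ is a high vowel immediately before /r/, so it lowers to [o]. /i/ is a high vowel immediately before /r/, so it lowers to [e]. → [tuerefroriteer].
/pirmeirburru/: /i/ is a high vowel immediately before /r/, so it lowers to [e]. /i/ is a high vowel immediately before /r/, so it lowers to [e]. /u/ is a high vowel immediately before /r/, so it lowers to [o]. → [permeerborru].
/zuuromupegeurazil/: /u/ is a high vowel immediately before /r/, so it lowers to [o]. /u/ is a high vowel immediately before /r/, so it lowers to [o]. → [zuoromupegeorazil].

hosforuoru, tuerefroriteer, permeerborru, zuoromupegeorazil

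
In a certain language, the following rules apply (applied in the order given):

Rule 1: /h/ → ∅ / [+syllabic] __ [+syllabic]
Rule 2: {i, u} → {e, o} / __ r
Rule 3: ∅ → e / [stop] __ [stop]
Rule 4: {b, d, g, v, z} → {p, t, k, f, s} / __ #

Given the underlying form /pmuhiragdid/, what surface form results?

pmueragedit

Rule 1 (intervocalic h-deletion): /h/ occurs between vowels /u/ and /i/, so it deletes. /pmuhiragdid/ → pmuiragdid.
Rule 2 (pre-rhotic lowering): /i/ is a high vowel immediately before /r/, so it lowers to [e]. /pmuiragdid/ → pmueragdid.
Rule 3 (stop-cluster e-epenthesis): /g/ and /d/ form a stop–stop cluster, so [e] is inserted between them. /pmueragdid/ → pmueragedid.
Rule 4 (final devoicing): /d/ is a voiced obstruent in word-final position, so it devoices to [t]. /pmueragedid/ → pmueragedit.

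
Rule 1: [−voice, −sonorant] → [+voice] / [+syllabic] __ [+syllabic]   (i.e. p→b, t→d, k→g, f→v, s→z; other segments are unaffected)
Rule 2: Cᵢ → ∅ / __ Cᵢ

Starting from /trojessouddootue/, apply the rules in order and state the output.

Rule 1 (intervocalic voicing): /t/ is a voiceless obstruent between vowels /o/ and /u/, so it voices to [d]. /trojessouddootue/ → trojessouddoodue.
Rule 2 (degemination): /ss/ is a geminate; the first /s/ deletes. /dd/ is a geminate; the first /d/ deletes. /trojessouddoodue/ → trojesoudoodue.

trojesoudoodue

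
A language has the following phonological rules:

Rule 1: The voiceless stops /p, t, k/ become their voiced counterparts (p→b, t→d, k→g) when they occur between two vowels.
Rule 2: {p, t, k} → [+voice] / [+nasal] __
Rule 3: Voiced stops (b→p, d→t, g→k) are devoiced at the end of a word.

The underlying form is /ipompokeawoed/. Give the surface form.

ibombogeawoet

Rule 1 (intervocalic voicing): /p/ is a voiceless stop between vowels /i/ and /o/, so it voices to [b]. /k/ is a voiceless stop between vowels /o/ and /e/, so it voices to [g]. /ipompokeawoed/ → ibompogeawoed.
Rule 2 (post-nasal voicing): /p/ is a voiceless stop immediately after the nasal /m/, so it voices to [b]. /ibompogeawoed/ → ibombogeawoed.
Rule 3 (final devoicing): /d/ is a voiced stop in word-final position, so it devoices to [t]. /ibombogeawoed/ → ibombogeawoet.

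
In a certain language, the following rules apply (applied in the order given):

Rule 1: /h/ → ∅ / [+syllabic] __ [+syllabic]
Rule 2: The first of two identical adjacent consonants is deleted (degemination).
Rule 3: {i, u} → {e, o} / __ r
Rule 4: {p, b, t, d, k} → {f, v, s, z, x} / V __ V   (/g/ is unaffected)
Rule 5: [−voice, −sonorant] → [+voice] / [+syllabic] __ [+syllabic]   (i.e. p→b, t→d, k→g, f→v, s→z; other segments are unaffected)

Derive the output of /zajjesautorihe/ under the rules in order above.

Rule 1 (intervocalic h-deletion): /h/ occurs between vowels /i/ and /e/, so it deletes. /zajjesautorihe/ → zajjesautorie.
Rule 2 (degemination): /jj/ is a geminate; the first /j/ deletes. /zajjesautorie/ → zajesautorie.
Rule 3 (pre-rhotic lowering): no segment meets the environment; /zajesautorie/ is unchanged.
Rule 4 (intervocalic spirantization): /t/ is a stop between vowels /u/ and /o/, so it spirantizes to the fricative [s]. /zajesautorie/ → zajesausorie.
Rule 5 (intervocalic voicing): /s/ is a voiceless obstruent between vowels /e/ and /a/, so it voices to [z]. /s/ is a voiceless obstruent between vowels /u/ and /o/, so it voices to [z]. /zajesausorie/ → zajezauzorie.

zajezauzorie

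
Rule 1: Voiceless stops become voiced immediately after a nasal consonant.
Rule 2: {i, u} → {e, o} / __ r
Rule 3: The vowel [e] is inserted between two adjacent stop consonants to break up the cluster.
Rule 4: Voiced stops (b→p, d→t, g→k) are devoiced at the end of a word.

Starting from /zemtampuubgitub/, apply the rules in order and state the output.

Rule 1 (post-nasal voicing): /t/ is a voiceless stop immediately after the nasal /m/, so it voices to [d]. /p/ is a voiceless stop immediately after the nasal /m/, so it voices to [b]. /zemtampuubgitub/ → zemdambuubgitub.
Rule 2 (pre-rhotic lowering): no segment meets the environment; /zemdambuubgitub/ is unchanged.
Rule 3 (stop-cluster e-epenthesis): /b/ and /g/ form a stop–stop cluster, so [e] is inserted between them. /zemdambuubgitub/ → zemdambuubegitub.
Rule 4 (final devoicing): /b/ is a voiced stop in word-final position, so it devoices to [p]. /zemdambuubegitub/ → zemdambuubegitup.

zemdambuubegitup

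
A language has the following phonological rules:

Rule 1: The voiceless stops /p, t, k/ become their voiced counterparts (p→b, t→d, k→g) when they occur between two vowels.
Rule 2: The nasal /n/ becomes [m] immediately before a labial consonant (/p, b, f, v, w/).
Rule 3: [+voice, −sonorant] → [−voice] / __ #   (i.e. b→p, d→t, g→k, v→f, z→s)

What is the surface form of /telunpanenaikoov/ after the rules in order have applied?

telumpanenaigoof

Rule 1 (intervocalic voicing): /k/ is a voiceless stop between vowels /i/ and /o/, so it voices to [g]. /telunpanenaikoov/ → telunpanenaigoov.
Rule 2 (nasal place assimilation): /n/ precedes the labial consonant /p/, so it assimilates in place to [m]. /telunpanenaigoov/ → telumpanenaigoov.
Rule 3 (final devoicing): /v/ is a voiced obstruent in word-final position, so it devoices to [f]. /telumpanenaigoov/ → telumpanenaigoof.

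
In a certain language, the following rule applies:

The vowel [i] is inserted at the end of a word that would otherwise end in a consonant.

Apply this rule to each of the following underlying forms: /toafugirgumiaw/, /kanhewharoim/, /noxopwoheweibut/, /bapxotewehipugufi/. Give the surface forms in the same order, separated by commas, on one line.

toafugirgumiawi, kanhewharoimi, noxopwoheweibuti, bapxotewehipugufi

/toafugirgumiaw/: the form ends in the consonant /w/, so [i] is inserted word-finally. → [toafugirgumiawi].
/kanhewharoim/: the form ends in the consonant /m/, so [i] is inserted word-finally. → [kanhewharoimi].
/noxopwoheweibut/: the form ends in the consonant /t/, so [i] is inserted word-finally. → [noxopwoheweibuti].
/bapxotewehipugufi/: the rule's environment is not met; surfaces unchanged as [bapxotewehipugufi].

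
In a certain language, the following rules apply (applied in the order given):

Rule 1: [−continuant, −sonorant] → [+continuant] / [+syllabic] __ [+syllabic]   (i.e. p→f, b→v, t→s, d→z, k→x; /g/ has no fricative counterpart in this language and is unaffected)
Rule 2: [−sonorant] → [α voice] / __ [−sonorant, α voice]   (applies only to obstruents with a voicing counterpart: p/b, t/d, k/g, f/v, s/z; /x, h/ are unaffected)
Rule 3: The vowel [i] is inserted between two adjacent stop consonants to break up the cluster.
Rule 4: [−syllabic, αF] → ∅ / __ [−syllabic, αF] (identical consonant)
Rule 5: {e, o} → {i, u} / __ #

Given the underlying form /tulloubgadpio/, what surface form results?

Rule 1 (intervocalic spirantization): no segment meets the environment; /tulloubgadpio/ is unchanged.
Rule 2 (regressive voicing assimilation): /d/ precedes the voiceless obstruent /p/, so it devoices to [t] by assimilation. /tulloubgadpio/ → tulloubgatpio.
Rule 3 (stop-cluster i-epenthesis): /b/ and /g/ form a stop–stop cluster, so [i] is inserted between them. /t/ and /p/ form a stop–stop cluster, so [i] is inserted between them. /tulloubgatpio/ → tulloubigatipio.
Rule 4 (degemination): /ll/ is a geminate; the first /l/ deletes. /tulloubigatipio/ → tuloubigatipio.
Rule 5 (final vowel raising): /o/ is a mid vowel in word-final position, so it raises to [u]. /tuloubigatipio/ → tuloubigatipiu.

tuloubigatipiu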